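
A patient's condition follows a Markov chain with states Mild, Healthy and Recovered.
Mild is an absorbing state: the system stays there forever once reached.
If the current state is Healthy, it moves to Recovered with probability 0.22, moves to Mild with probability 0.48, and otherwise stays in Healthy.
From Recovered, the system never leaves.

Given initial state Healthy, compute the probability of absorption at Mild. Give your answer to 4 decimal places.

Let h(s) be the probability of absorption at Mild starting from transient state s. Then h(Mild) = 1 and h(Recovered) = 0. By first-step analysis:
h(Healthy) = 0.48·1 + 0.3·h(Healthy) + 0.22·0
Solving: h(Healthy) = 0.6857.
Starting from Healthy, the probability is 0.6857.

0.6857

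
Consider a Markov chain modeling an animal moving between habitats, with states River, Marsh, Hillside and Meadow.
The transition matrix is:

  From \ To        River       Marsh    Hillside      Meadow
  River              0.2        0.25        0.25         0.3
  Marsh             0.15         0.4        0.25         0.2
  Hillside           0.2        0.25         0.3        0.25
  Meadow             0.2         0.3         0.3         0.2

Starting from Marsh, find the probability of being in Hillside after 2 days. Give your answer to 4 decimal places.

Propagate the distribution vector 2 days from Marsh.
After 0 days: (0.0000, 1.0000, 0.0000, 0.0000)
After 1 day: (0.1500, 0.4000, 0.2500, 0.2000)
After 2 days: (0.1800, 0.3200, 0.2725, 0.2275)
P(in Hillside after 2 days) = 0.2725

0.2725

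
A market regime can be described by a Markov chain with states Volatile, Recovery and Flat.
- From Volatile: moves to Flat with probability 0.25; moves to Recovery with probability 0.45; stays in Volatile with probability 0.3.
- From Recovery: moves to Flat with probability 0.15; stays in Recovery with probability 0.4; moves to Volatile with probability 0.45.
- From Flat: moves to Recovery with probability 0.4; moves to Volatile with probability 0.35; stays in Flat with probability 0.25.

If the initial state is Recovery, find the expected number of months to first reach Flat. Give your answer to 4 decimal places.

Let t(s) be the expected number of months to first reach Flat from state s, with t(Flat) = 0. Conditioning on the first month:
t(Volatile) = 1 + 0.3·t(Volatile) + 0.45·t(Recovery)
t(Recovery) = 1 + 0.45·t(Volatile) + 0.4·t(Recovery)
Solving: t(Volatile) = 4.8276, t(Recovery) = 5.2874.
Expected months from Recovery to Flat: 5.2874.

5.2874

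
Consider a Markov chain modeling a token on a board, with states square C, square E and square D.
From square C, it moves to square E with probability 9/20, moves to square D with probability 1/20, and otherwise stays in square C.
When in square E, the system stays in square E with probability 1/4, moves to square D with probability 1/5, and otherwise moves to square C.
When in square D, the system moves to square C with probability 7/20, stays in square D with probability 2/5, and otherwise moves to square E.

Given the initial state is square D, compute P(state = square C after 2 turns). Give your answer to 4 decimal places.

Sum over the intermediate state after 1 turn:
P = P(square D→square C)·P(square C→square C) + P(square D→square E)·P(square E→square C) + P(square D→square D)·P(square D→square C)
  = 0.35×0.5 + 0.25×0.55 + 0.4×0.35
  = 0.1750 + 0.1375 + 0.1400 = 0.4525

0.4525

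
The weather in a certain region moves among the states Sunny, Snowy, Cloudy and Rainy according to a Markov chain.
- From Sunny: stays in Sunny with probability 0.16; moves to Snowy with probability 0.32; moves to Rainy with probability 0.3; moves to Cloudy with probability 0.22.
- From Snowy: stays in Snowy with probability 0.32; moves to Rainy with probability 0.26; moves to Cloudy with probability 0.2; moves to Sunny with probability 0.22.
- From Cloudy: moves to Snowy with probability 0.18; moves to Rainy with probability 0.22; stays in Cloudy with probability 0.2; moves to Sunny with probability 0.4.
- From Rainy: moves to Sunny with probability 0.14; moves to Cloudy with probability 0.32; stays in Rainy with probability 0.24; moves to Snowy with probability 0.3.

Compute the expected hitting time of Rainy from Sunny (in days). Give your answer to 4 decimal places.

Let t(s) be the expected number of days to first reach Rainy from state s, with t(Rainy) = 0. Conditioning on the first day:
t(Sunny) = 1 + 0.16·t(Sunny) + 0.32·t(Snowy) + 0.22·t(Cloudy)
t(Snowy) = 1 + 0.22·t(Sunny) + 0.32·t(Snowy) + 0.2·t(Cloudy)
t(Cloudy) = 1 + 0.4·t(Sunny) + 0.18·t(Snowy) + 0.2·t(Cloudy)
Solving: t(Sunny) = 3.6822, t(Snowy) = 3.8241, t(Cloudy) = 3.9515.
Expected days from Sunny to Rainy: 3.6822.

3.6822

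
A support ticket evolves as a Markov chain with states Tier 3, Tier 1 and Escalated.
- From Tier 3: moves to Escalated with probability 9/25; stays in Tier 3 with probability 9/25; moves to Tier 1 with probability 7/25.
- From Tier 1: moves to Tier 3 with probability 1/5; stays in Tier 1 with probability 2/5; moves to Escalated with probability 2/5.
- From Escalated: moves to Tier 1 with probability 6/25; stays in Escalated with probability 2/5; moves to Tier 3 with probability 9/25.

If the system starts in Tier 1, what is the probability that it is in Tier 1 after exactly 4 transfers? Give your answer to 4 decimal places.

Propagate the distribution vector 4 transfers from Tier 1.
After 0 transfers: (0.0000, 1.0000, 0.0000)
After 1 transfer: (0.2000, 0.4000, 0.4000)
After 2 transfers: (0.2960, 0.3120, 0.3920)
After 3 transfers: (0.3101, 0.3018, 0.3882)
After 4 transfers: (0.3117, 0.3007, 0.3876)
P(in Tier 1 after 4 transfers) = 0.3007

0.3007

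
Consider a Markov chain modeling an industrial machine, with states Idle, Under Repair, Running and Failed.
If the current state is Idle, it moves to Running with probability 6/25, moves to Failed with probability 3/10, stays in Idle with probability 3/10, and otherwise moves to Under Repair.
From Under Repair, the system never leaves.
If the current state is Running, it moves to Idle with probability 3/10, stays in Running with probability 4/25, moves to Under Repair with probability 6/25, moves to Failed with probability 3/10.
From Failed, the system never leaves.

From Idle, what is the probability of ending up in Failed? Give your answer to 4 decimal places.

Let h(s) be the probability of absorption at Failed starting from transient state s. Then h(Failed) = 1 and h(Under Repair) = 0. By first-step analysis:
h(Idle) = 0.3·h(Idle) + 0.16·0 + 0.24·h(Running) + 0.3·1
h(Running) = 0.3·h(Idle) + 0.24·0 + 0.16·h(Running) + 0.3·1
Solving: h(Idle) = 0.6279, h(Running) = 0.5814.
Starting from Idle, the probability is 0.6279.

0.6279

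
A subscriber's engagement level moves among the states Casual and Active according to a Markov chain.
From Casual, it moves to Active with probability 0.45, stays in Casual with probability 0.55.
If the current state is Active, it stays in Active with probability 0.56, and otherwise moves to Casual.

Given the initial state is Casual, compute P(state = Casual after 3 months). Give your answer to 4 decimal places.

Propagate the distribution vector 3 months from Casual.
After 0 months: (1.0000, 0.0000)
After 1 month: (0.5500, 0.4500)
After 2 months: (0.5005, 0.4995)
After 3 months: (0.4951, 0.5049)
P(in Casual after 3 months) = 0.4951

0.4951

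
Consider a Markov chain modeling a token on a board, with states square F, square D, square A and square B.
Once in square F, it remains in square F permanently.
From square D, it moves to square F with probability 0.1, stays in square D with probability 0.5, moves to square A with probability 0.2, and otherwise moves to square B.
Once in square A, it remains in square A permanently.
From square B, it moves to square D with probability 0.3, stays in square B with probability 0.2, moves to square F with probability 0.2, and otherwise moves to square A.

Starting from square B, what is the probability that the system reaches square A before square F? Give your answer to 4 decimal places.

Let h(s) be the probability of absorption at square A starting from transient state s. Then h(square A) = 1 and h(square F) = 0. By first-step analysis:
h(square D) = 0.1·0 + 0.5·h(square D) + 0.2·1 + 0.2·h(square B)
h(square B) = 0.2·0 + 0.3·h(square D) + 0.3·1 + 0.2·h(square B)
Solving: h(square D) = 0.6471, h(square B) = 0.6176.
Starting from square B, the probability is 0.6176.

0.6176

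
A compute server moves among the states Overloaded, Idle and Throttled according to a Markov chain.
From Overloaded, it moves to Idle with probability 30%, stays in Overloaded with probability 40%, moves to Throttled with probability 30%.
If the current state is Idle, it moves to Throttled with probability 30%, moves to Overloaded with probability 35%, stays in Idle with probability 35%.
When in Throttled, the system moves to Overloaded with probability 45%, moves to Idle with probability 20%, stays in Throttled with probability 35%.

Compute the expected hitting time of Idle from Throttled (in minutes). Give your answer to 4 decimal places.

4.1176

Let t(s) be the expected number of minutes to first reach Idle from state s, with t(Idle) = 0. Conditioning on the first minute:
t(Overloaded) = 1 + 0.4·t(Overloaded) + 0.3·t(Throttled)
t(Throttled) = 1 + 0.45·t(Overloaded) + 0.35·t(Throttled)
Solving: t(Overloaded) = 3.7255, t(Throttled) = 4.1176.
Expected minutes from Throttled to Idle: 4.1176.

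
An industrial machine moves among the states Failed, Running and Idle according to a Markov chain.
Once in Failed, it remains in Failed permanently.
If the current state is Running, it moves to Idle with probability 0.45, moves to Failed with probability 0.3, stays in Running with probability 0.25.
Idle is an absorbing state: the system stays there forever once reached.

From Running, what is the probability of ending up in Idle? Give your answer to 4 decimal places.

0.6000

Let h(s) be the probability of absorption at Idle starting from transient state s. Then h(Idle) = 1 and h(Failed) = 0. By first-step analysis:
h(Running) = 0.3·0 + 0.25·h(Running) + 0.45·1
Solving: h(Running) = 0.6000.
Starting from Running, the probability is 0.6000.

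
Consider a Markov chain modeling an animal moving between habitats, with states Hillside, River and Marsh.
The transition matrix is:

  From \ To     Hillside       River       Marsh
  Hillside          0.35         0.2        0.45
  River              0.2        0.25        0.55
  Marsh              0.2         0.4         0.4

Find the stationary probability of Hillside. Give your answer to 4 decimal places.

Let the stationary distribution be π with π = πP and π_1 + π_2 + π_3 = 1.
π_1 = 0.35·π_1 + 0.2·π_2 + 0.2·π_3
π_2 = 0.2·π_1 + 0.25·π_2 + 0.4·π_3
Solving with the normalization constraint gives π = (0.2353, 0.3069, 0.4578).
So the stationary probability of Hillside is 0.2353.

0.2353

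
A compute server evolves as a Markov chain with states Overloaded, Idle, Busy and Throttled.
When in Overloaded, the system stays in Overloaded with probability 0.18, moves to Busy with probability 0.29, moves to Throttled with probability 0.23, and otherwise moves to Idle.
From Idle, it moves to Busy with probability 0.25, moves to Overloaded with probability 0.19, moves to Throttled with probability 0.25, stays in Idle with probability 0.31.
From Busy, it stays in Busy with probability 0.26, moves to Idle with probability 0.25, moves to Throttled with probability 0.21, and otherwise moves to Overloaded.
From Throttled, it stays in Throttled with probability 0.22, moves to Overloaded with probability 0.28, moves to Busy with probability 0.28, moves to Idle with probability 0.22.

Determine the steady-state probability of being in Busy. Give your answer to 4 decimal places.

Let the stationary distribution be π with π = πP and π_1 + π_2 + π_3 + π_4 = 1.
π_1 = 0.18·π_1 + 0.19·π_2 + 0.28·π_3 + 0.28·π_4
π_2 = 0.3·π_1 + 0.31·π_2 + 0.25·π_3 + 0.22·π_4
π_3 = 0.29·π_1 + 0.25·π_2 + 0.26·π_3 + 0.28·π_4
Solving with the normalization constraint gives π = (0.2324, 0.2710, 0.2688, 0.2278).
So the stationary probability of Busy is 0.2688.

0.2688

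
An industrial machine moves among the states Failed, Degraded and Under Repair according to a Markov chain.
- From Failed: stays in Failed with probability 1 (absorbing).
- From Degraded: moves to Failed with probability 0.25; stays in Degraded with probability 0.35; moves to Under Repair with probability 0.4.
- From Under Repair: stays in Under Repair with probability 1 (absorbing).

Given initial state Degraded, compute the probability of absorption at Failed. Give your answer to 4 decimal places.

0.3846

Let h(s) be the probability of absorption at Failed starting from transient state s. Then h(Failed) = 1 and h(Under Repair) = 0. By first-step analysis:
h(Degraded) = 0.25·1 + 0.35·h(Degraded) + 0.4·0
Solving: h(Degraded) = 0.3846.
Starting from Degraded, the probability is 0.3846.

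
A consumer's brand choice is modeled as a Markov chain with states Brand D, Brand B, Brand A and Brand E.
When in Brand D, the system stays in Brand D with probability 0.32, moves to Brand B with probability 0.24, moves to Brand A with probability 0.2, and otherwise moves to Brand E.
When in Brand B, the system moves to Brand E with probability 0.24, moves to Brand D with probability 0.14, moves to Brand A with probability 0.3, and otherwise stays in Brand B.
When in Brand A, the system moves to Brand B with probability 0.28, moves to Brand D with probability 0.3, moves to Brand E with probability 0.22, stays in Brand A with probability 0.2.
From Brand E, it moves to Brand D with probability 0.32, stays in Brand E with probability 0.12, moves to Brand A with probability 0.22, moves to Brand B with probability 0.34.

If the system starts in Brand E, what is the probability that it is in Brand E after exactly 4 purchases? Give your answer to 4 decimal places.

0.2103

Propagate the distribution vector 4 purchases from Brand E.
After 0 purchases: (0.0000, 0.0000, 0.0000, 1.0000)
After 1 purchase: (0.3200, 0.3400, 0.2200, 0.1200)
After 2 purchases: (0.2544, 0.2880, 0.2364, 0.2212)
After 3 purchases: (0.2634, 0.2946, 0.2332, 0.2087)
After 4 purchases: (0.2623, 0.2938, 0.2336, 0.2103)
P(in Brand E after 4 purchases) = 0.2103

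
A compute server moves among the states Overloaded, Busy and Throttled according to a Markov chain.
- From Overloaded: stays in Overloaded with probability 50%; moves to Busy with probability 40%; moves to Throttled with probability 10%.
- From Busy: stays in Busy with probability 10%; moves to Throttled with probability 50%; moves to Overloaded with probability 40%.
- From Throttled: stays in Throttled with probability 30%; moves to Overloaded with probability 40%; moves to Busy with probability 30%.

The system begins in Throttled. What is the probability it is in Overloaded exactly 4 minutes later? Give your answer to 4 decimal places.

Propagate the distribution vector 4 minutes from Throttled.
After 0 minutes: (0.0000, 0.0000, 1.0000)
After 1 minute: (0.4000, 0.3000, 0.3000)
After 2 minutes: (0.4400, 0.2800, 0.2800)
After 3 minutes: (0.4440, 0.2880, 0.2680)
After 4 minutes: (0.4444, 0.2868, 0.2688)
P(in Overloaded after 4 minutes) = 0.4444

0.4444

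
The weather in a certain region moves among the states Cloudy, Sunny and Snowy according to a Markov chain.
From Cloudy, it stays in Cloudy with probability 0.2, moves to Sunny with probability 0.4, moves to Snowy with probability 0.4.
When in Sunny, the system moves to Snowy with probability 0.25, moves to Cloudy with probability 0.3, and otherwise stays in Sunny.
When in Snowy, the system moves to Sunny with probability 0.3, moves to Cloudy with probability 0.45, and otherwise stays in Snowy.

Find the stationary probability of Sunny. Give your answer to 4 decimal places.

0.3898

Let the stationary distribution be π with π = πP and π_1 + π_2 + π_3 = 1.
π_1 = 0.2·π_1 + 0.3·π_2 + 0.45·π_3
π_2 = 0.4·π_1 + 0.45·π_2 + 0.3·π_3
Solving with the normalization constraint gives π = (0.3132, 0.3898, 0.2970).
So the stationary probability of Sunny is 0.3898.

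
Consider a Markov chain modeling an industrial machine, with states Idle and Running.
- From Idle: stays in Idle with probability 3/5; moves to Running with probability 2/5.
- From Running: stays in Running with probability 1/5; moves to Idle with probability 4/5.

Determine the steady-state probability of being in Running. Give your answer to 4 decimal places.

0.3333

Let the stationary distribution be π with π = πP and π_1 + π_2 = 1.
π_1 = 0.6·π_1 + 0.8·π_2
Solving with the normalization constraint gives π = (0.6667, 0.3333).
So the stationary probability of Running is 0.3333.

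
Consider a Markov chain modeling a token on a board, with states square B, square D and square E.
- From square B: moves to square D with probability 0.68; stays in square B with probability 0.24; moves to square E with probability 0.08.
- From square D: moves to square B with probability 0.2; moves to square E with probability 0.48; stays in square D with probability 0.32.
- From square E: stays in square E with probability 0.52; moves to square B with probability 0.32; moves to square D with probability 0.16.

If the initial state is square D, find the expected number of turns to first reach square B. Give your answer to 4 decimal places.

Let t(s) be the expected number of turns to first reach square B from state s, with t(square B) = 0. Conditioning on the first turn:
t(square D) = 1 + 0.32·t(square D) + 0.48·t(square E)
t(square E) = 1 + 0.16·t(square D) + 0.52·t(square E)
Solving: t(square D) = 3.8462, t(square E) = 3.3654.
Expected turns from square D to square B: 3.8462.

3.8462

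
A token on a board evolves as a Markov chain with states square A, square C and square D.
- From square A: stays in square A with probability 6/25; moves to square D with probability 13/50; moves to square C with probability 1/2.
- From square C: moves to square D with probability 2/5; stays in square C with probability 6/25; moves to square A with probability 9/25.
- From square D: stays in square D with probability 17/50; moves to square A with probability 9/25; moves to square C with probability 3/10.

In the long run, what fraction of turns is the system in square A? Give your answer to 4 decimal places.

0.3214

Let the stationary distribution be π with π = πP and π_1 + π_2 + π_3 = 1.
π_1 = 0.24·π_1 + 0.36·π_2 + 0.36·π_3
π_2 = 0.5·π_1 + 0.24·π_2 + 0.3·π_3
Solving with the normalization constraint gives π = (0.3214, 0.3437, 0.3349).
So the stationary probability of square A is 0.3214.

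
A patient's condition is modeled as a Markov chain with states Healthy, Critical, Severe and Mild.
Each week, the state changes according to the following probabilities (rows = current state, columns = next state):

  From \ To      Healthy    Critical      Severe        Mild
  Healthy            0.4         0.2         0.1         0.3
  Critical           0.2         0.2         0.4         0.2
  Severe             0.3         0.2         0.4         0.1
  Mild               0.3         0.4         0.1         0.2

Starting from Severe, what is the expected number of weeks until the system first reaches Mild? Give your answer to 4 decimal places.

Let t(s) be the expected number of weeks to first reach Mild from state s, with t(Mild) = 0. Conditioning on the first week:
t(Healthy) = 1 + 0.4·t(Healthy) + 0.2·t(Critical) + 0.1·t(Severe)
t(Critical) = 1 + 0.2·t(Healthy) + 0.2·t(Critical) + 0.4·t(Severe)
t(Severe) = 1 + 0.3·t(Healthy) + 0.2·t(Critical) + 0.4·t(Severe)
Solving: t(Healthy) = 4.2683, t(Critical) = 5.0610, t(Severe) = 5.4878.
Expected weeks from Severe to Mild: 5.4878.

5.4878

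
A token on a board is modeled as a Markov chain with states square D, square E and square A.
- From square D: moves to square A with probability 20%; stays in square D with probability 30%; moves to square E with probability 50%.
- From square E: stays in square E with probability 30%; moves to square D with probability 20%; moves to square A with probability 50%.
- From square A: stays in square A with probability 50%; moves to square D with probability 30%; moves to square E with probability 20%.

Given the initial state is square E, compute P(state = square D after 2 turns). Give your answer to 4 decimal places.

0.2700

Sum over the intermediate state after 1 turn:
P = P(square E→square D)·P(square D→square D) + P(square E→square E)·P(square E→square D) + P(square E→square A)·P(square A→square D)
  = 0.2×0.3 + 0.3×0.2 + 0.5×0.3
  = 0.0600 + 0.0600 + 0.1500 = 0.2700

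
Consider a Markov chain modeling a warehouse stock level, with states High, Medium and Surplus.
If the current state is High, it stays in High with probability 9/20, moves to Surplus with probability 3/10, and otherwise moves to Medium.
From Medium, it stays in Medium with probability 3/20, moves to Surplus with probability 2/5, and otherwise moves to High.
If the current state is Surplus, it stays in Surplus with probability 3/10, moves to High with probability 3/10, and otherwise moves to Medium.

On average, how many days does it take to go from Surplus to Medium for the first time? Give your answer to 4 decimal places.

Let t(s) be the expected number of days to first reach Medium from state s, with t(Medium) = 0. Conditioning on the first day:
t(High) = 1 + 0.45·t(High) + 0.3·t(Surplus)
t(Surplus) = 1 + 0.3·t(High) + 0.3·t(Surplus)
Solving: t(High) = 3.3898, t(Surplus) = 2.8814.
Expected days from Surplus to Medium: 2.8814.

2.8814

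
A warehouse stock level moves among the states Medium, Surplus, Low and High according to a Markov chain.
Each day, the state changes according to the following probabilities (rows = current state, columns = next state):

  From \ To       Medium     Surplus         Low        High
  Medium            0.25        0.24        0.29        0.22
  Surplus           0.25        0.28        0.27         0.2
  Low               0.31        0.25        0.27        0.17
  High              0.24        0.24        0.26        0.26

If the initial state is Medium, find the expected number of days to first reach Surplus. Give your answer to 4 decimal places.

Let t(s) be the expected number of days to first reach Surplus from state s, with t(Surplus) = 0. Conditioning on the first day:
t(Medium) = 1 + 0.25·t(Medium) + 0.29·t(Low) + 0.22·t(High)
t(Low) = 1 + 0.31·t(Medium) + 0.27·t(Low) + 0.17·t(High)
t(High) = 1 + 0.24·t(Medium) + 0.26·t(Low) + 0.26·t(High)
Solving: t(Medium) = 4.1190, t(Low) = 4.0785, t(High) = 4.1202.
Expected days from Medium to Surplus: 4.1190.

4.1190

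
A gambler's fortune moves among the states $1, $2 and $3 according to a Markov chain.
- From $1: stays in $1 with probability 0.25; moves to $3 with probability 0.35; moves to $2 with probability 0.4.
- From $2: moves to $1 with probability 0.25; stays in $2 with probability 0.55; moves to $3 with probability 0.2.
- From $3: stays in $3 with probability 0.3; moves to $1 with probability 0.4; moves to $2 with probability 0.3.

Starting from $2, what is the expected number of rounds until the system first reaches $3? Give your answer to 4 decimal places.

4.2105

Let t(s) be the expected number of rounds to first reach $3 from state s, with t($3) = 0. Conditioning on the first round:
t($1) = 1 + 0.25·t($1) + 0.4·t($2)
t($2) = 1 + 0.25·t($1) + 0.55·t($2)
Solving: t($1) = 3.5789, t($2) = 4.2105.
Expected rounds from $2 to $3: 4.2105.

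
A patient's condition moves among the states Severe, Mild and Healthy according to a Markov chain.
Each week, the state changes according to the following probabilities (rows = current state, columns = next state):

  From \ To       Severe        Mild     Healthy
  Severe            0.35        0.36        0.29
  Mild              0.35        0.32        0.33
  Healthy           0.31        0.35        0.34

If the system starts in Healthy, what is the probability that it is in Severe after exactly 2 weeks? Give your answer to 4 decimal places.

Sum over the intermediate state after 1 week:
P = P(Healthy→Severe)·P(Severe→Severe) + P(Healthy→Mild)·P(Mild→Severe) + P(Healthy→Healthy)·P(Healthy→Severe)
  = 0.31×0.35 + 0.35×0.35 + 0.34×0.31
  = 0.1085 + 0.1225 + 0.1054 = 0.3364

0.3364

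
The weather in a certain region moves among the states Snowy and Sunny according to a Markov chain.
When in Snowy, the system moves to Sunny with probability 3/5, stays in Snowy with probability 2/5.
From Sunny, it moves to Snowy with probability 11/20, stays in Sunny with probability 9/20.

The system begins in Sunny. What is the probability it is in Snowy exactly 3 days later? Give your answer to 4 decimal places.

0.4799

Propagate the distribution vector 3 days from Sunny.
After 0 days: (0.0000, 1.0000)
After 1 day: (0.5500, 0.4500)
After 2 days: (0.4675, 0.5325)
After 3 days: (0.4799, 0.5201)
P(in Snowy after 3 days) = 0.4799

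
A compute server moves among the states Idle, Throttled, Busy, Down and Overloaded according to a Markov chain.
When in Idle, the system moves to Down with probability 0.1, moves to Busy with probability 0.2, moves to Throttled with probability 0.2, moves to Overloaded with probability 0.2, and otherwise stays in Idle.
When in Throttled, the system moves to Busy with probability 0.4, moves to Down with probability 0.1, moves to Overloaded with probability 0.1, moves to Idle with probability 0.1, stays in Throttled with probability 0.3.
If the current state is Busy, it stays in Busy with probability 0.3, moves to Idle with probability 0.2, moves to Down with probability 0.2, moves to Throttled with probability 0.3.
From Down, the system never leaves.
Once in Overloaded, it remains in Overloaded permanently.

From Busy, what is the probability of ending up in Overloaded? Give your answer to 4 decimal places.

0.3026

Let h(s) be the probability of absorption at Overloaded starting from transient state s. Then h(Overloaded) = 1 and h(Down) = 0. By first-step analysis:
h(Idle) = 0.3·h(Idle) + 0.2·h(Throttled) + 0.2·h(Busy) + 0.1·0 + 0.2·1
h(Throttled) = 0.1·h(Idle) + 0.3·h(Throttled) + 0.4·h(Busy) + 0.1·0 + 0.1·1
h(Busy) = 0.2·h(Idle) + 0.3·h(Throttled) + 0.3·h(Busy) + 0.2·0
Solving: h(Idle) = 0.4821, h(Throttled) = 0.3846, h(Busy) = 0.3026.
Starting from Busy, the probability is 0.3026.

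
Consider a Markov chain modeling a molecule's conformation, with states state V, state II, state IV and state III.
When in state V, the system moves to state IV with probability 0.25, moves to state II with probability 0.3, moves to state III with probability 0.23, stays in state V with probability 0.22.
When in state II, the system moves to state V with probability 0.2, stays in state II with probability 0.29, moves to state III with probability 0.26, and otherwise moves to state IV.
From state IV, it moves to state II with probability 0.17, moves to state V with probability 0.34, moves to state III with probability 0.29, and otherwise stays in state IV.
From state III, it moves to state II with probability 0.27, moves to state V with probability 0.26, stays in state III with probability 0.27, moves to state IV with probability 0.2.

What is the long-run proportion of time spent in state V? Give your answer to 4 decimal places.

Let the stationary distribution be π with π = πP and π_1 + π_2 + π_3 + π_4 = 1.
π_1 = 0.22·π_1 + 0.2·π_2 + 0.34·π_3 + 0.26·π_4
π_2 = 0.3·π_1 + 0.29·π_2 + 0.17·π_3 + 0.27·π_4
π_3 = 0.25·π_1 + 0.25·π_2 + 0.2·π_3 + 0.2·π_4
Solving with the normalization constraint gives π = (0.2523, 0.2602, 0.2256, 0.2618).
So the stationary probability of state V is 0.2523.

0.2523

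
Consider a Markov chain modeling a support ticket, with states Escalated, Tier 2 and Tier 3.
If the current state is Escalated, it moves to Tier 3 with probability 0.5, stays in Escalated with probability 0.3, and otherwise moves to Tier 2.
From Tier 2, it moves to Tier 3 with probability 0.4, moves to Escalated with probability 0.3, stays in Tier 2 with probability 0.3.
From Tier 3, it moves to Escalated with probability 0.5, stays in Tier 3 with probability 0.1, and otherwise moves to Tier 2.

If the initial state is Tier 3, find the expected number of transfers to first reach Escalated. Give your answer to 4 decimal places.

Let t(s) be the expected number of transfers to first reach Escalated from state s, with t(Escalated) = 0. Conditioning on the first transfer:
t(Tier 2) = 1 + 0.3·t(Tier 2) + 0.4·t(Tier 3)
t(Tier 3) = 1 + 0.4·t(Tier 2) + 0.1·t(Tier 3)
Solving: t(Tier 2) = 2.7660, t(Tier 3) = 2.3404.
Expected transfers from Tier 3 to Escalated: 2.3404.

2.3404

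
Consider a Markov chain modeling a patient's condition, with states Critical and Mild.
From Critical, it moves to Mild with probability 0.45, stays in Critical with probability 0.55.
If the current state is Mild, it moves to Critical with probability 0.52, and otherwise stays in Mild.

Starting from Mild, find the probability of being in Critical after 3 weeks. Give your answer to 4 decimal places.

0.5361

Propagate the distribution vector 3 weeks from Mild.
After 0 weeks: (0.0000, 1.0000)
After 1 week: (0.5200, 0.4800)
After 2 weeks: (0.5356, 0.4644)
After 3 weeks: (0.5361, 0.4639)
P(in Critical after 3 weeks) = 0.5361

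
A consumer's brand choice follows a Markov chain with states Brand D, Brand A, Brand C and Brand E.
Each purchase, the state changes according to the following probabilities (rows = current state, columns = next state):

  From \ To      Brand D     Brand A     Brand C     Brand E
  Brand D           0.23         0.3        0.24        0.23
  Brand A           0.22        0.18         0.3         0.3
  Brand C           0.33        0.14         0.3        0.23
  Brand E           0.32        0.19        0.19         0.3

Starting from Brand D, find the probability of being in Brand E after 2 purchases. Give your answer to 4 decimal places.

0.2671

Propagate the distribution vector 2 purchases from Brand D.
After 0 purchases: (1.0000, 0.0000, 0.0000, 0.0000)
After 1 purchase: (0.2300, 0.3000, 0.2400, 0.2300)
After 2 purchases: (0.2717, 0.2003, 0.2609, 0.2671)
P(in Brand E after 2 purchases) = 0.2671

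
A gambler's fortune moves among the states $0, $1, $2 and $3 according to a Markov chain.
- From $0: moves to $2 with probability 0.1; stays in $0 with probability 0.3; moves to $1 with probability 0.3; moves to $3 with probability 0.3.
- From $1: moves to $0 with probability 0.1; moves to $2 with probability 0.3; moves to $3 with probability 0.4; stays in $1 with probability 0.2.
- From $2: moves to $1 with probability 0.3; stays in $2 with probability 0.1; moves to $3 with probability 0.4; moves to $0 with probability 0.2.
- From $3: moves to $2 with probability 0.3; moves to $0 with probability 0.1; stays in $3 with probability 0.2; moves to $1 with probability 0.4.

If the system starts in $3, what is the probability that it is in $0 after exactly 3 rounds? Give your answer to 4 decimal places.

0.1520

Propagate the distribution vector 3 rounds from $3.
After 0 rounds: (0.0000, 0.0000, 0.0000, 1.0000)
After 1 round: (0.1000, 0.4000, 0.3000, 0.2000)
After 2 rounds: (0.1500, 0.2800, 0.2200, 0.3500)
After 3 rounds: (0.1520, 0.3070, 0.2260, 0.3150)
P(in $0 after 3 rounds) = 0.1520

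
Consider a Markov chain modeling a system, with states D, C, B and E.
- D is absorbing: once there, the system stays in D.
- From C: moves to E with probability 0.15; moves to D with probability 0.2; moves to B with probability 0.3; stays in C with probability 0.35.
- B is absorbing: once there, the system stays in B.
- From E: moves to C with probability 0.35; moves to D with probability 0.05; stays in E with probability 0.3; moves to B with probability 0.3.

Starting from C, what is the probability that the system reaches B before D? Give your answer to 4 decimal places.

Let h(s) be the probability of absorption at B starting from transient state s. Then h(B) = 1 and h(D) = 0. By first-step analysis:
h(C) = 0.2·0 + 0.35·h(C) + 0.3·1 + 0.15·h(E)
h(E) = 0.05·0 + 0.35·h(C) + 0.3·1 + 0.3·h(E)
Solving: h(C) = 0.6335, h(E) = 0.7453.
Starting from C, the probability is 0.6335.

0.6335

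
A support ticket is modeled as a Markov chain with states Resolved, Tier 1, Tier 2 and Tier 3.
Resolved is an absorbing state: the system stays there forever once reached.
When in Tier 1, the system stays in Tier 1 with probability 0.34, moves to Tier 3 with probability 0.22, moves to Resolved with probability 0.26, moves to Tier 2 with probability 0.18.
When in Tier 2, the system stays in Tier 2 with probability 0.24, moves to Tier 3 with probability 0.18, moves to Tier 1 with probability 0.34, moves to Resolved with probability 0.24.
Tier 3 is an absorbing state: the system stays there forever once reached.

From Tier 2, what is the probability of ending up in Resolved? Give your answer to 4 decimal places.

0.5604

Let h(s) be the probability of absorption at Resolved starting from transient state s. Then h(Resolved) = 1 and h(Tier 3) = 0. By first-step analysis:
h(Tier 1) = 0.26·1 + 0.34·h(Tier 1) + 0.18·h(Tier 2) + 0.22·0
h(Tier 2) = 0.24·1 + 0.34·h(Tier 1) + 0.24·h(Tier 2) + 0.18·0
Solving: h(Tier 1) = 0.5468, h(Tier 2) = 0.5604.
Starting from Tier 2, the probability is 0.5604.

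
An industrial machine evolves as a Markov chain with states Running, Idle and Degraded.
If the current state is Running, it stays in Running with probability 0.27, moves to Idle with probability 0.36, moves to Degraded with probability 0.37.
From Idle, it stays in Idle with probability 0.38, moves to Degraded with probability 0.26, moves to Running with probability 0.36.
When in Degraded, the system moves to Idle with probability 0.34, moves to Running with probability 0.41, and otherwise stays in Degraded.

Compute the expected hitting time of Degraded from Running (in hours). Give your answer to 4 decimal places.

Let t(s) be the expected number of hours to first reach Degraded from state s, with t(Degraded) = 0. Conditioning on the first hour:
t(Running) = 1 + 0.27·t(Running) + 0.36·t(Idle)
t(Idle) = 1 + 0.36·t(Running) + 0.38·t(Idle)
Solving: t(Running) = 3.0341, t(Idle) = 3.3746.
Expected hours from Running to Degraded: 3.0341.

3.0341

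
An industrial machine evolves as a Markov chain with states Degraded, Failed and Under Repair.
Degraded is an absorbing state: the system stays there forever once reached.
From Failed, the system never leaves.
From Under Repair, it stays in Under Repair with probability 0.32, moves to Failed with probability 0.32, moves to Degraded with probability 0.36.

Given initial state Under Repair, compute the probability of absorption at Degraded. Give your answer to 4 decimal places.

Let h(s) be the probability of absorption at Degraded starting from transient state s. Then h(Degraded) = 1 and h(Failed) = 0. By first-step analysis:
h(Under Repair) = 0.36·1 + 0.32·0 + 0.32·h(Under Repair)
Solving: h(Under Repair) = 0.5294.
Starting from Under Repair, the probability is 0.5294.

0.5294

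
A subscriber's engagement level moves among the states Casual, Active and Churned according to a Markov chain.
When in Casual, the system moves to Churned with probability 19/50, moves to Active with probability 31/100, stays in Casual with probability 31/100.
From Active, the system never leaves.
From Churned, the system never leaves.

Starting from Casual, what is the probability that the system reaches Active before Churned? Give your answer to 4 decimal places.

0.4493

Let h(s) be the probability of absorption at Active starting from transient state s. Then h(Active) = 1 and h(Churned) = 0. By first-step analysis:
h(Casual) = 0.31·h(Casual) + 0.31·1 + 0.38·0
Solving: h(Casual) = 0.4493.
Starting from Casual, the probability is 0.4493.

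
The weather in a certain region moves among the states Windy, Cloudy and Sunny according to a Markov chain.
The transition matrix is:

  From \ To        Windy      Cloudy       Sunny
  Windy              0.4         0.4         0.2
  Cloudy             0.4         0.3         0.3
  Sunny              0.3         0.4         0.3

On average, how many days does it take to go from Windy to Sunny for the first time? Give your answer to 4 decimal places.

4.2308

Let t(s) be the expected number of days to first reach Sunny from state s, with t(Sunny) = 0. Conditioning on the first day:
t(Windy) = 1 + 0.4·t(Windy) + 0.4·t(Cloudy)
t(Cloudy) = 1 + 0.4·t(Windy) + 0.3·t(Cloudy)
Solving: t(Windy) = 4.2308, t(Cloudy) = 3.8462.
Expected days from Windy to Sunny: 4.2308.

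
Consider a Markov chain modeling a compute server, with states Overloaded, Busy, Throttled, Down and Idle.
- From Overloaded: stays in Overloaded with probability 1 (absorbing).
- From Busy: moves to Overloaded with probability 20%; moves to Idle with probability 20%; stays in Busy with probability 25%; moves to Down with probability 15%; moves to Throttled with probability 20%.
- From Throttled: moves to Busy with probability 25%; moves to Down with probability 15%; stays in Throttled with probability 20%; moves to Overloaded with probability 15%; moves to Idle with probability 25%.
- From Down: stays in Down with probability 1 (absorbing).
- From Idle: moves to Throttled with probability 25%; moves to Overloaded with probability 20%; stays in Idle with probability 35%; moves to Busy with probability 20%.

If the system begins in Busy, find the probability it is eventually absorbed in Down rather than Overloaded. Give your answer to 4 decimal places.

Let h(s) be the probability of absorption at Down starting from transient state s. Then h(Down) = 1 and h(Overloaded) = 0. By first-step analysis:
h(Busy) = 0.2·0 + 0.25·h(Busy) + 0.2·h(Throttled) + 0.15·1 + 0.2·h(Idle)
h(Throttled) = 0.15·0 + 0.25·h(Busy) + 0.2·h(Throttled) + 0.15·1 + 0.25·h(Idle)
h(Idle) = 0.2·0 + 0.2·h(Busy) + 0.25·h(Throttled) + 0.35·h(Idle)
Solving: h(Busy) = 0.3734, h(Throttled) = 0.3865, h(Idle) = 0.2635.
Starting from Busy, the probability is 0.3734.

0.3734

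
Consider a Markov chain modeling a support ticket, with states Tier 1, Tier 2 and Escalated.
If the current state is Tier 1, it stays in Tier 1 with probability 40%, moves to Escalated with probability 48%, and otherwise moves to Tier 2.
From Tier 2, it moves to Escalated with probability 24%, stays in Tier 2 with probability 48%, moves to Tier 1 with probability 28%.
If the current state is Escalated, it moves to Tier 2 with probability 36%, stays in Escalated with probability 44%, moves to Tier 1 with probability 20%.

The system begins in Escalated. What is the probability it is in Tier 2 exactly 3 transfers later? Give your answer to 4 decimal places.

0.3381

Propagate the distribution vector 3 transfers from Escalated.
After 0 transfers: (0.0000, 0.0000, 1.0000)
After 1 transfer: (0.2000, 0.3600, 0.4400)
After 2 transfers: (0.2688, 0.3552, 0.3760)
After 3 transfers: (0.2822, 0.3381, 0.3797)
P(in Tier 2 after 3 transfers) = 0.3381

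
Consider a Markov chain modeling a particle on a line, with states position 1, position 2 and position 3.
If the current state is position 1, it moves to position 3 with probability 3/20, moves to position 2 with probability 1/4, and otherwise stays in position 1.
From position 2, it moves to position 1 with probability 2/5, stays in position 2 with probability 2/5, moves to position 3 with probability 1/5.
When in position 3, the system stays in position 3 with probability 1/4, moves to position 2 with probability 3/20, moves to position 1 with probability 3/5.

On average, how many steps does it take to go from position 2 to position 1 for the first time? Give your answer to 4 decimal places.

2.2619

Let t(s) be the expected number of steps to first reach position 1 from state s, with t(position 1) = 0. Conditioning on the first step:
t(position 2) = 1 + 0.4·t(position 2) + 0.2·t(position 3)
t(position 3) = 1 + 0.15·t(position 2) + 0.25·t(position 3)
Solving: t(position 2) = 2.2619, t(position 3) = 1.7857.
Expected steps from position 2 to position 1: 2.2619.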